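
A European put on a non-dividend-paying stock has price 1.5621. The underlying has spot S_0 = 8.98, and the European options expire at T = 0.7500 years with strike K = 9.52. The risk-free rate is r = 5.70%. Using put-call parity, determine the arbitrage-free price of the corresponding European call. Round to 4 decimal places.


Put-call parity: C - P = S_0 * exp(-qT) - K * exp(-rT).
S_0 * exp(-qT) = 8.9800 * 1.00000000 = 8.98000000
K * exp(-rT) = 9.5200 * 0.95815090 = 9.12159655
C = P + S*exp(-qT) - K*exp(-rT)
C = 1.5621 + 8.98000000 - 9.12159655 = 1.4205

Answer: Call price = 1.4205


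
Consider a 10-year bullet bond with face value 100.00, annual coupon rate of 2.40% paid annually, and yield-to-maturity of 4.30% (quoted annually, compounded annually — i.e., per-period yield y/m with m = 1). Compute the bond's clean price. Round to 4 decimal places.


Answer: Price = 84.8169

Derivation:
Coupon per period c = face * coupon_rate / m = 2.400000
Periods per year m = 1; per-period yield y/m = 0.043000
Number of cashflows N = 10
Cashflows (t years, CF_t, discount factor 1/(1+y/m)^(m*t), PV):
  t = 1.0000: CF_t = 2.400000, DF = 0.958773, PV = 2.301055
  t = 2.0000: CF_t = 2.400000, DF = 0.919245, PV = 2.206189
  t = 3.0000: CF_t = 2.400000, DF = 0.881347, PV = 2.115234
  t = 4.0000: CF_t = 2.400000, DF = 0.845012, PV = 2.028028
  t = 5.0000: CF_t = 2.400000, DF = 0.810174, PV = 1.944418
  t = 6.0000: CF_t = 2.400000, DF = 0.776773, PV = 1.864255
  t = 7.0000: CF_t = 2.400000, DF = 0.744749, PV = 1.787397
  t = 8.0000: CF_t = 2.400000, DF = 0.714045, PV = 1.713708
  t = 9.0000: CF_t = 2.400000, DF = 0.684607, PV = 1.643056
  t = 10.0000: CF_t = 102.400000, DF = 0.656382, PV = 67.213556
Price P = sum_t PV_t = 84.816896


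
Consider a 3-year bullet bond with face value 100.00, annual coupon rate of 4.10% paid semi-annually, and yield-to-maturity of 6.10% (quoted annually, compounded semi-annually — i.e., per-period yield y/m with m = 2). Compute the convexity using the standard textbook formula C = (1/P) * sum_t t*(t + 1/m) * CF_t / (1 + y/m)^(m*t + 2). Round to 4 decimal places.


Coupon per period c = face * coupon_rate / m = 2.050000
Periods per year m = 2; per-period yield y/m = 0.030500
Number of cashflows N = 6
Cashflows (t years, CF_t, discount factor 1/(1+y/m)^(m*t), PV):
  t = 0.5000: CF_t = 2.050000, DF = 0.970403, PV = 1.989326
  t = 1.0000: CF_t = 2.050000, DF = 0.941681, PV = 1.930447
  t = 1.5000: CF_t = 2.050000, DF = 0.913810, PV = 1.873311
  t = 2.0000: CF_t = 2.050000, DF = 0.886764, PV = 1.817866
  t = 2.5000: CF_t = 2.050000, DF = 0.860518, PV = 1.764062
  t = 3.0000: CF_t = 102.050000, DF = 0.835049, PV = 85.216763
Price P = sum_t PV_t = 94.591774
Convexity numerator sum_t t*(t + 1/m) * CF_t / (1+y/m)^(m*t + 2):
  t = 0.5000: term = 0.936655
  t = 1.0000: term = 2.726799
  t = 1.5000: term = 5.292186
  t = 2.0000: term = 8.559253
  t = 2.5000: term = 12.458884
  t = 3.0000: term = 842.593955
Convexity = (1/P) * sum = 872.567734 / 94.591774 = 9.224562

Answer: Convexity = 9.2246


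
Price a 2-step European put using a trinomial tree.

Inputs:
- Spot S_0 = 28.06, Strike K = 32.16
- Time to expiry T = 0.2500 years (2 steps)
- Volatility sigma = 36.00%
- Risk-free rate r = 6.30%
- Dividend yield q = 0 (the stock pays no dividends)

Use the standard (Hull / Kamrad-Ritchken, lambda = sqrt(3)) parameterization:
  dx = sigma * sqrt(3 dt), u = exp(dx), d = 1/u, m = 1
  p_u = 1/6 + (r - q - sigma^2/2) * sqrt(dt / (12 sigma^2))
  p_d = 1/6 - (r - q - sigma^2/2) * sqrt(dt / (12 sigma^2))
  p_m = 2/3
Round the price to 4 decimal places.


dt = T/N = 0.125000; dx = sigma*sqrt(3*dt) = 0.220454
u = exp(dx) = 1.246643; d = 1/u = 0.802154
p_u = 0.166156, p_m = 0.666667, p_d = 0.167177
Discount per step: exp(-r*dt) = 0.992156
Stock lattice S(k, j) with j the centered position index:
  k=0: S(0,+0) = 28.0600
  k=1: S(1,-1) = 22.5085; S(1,+0) = 28.0600; S(1,+1) = 34.9808
  k=2: S(2,-2) = 18.0553; S(2,-1) = 22.5085; S(2,+0) = 28.0600; S(2,+1) = 34.9808; S(2,+2) = 43.6085
Terminal payoffs V(N, j) = max(K - S_T, 0):
  V(2,-2) = 14.104742; V(2,-1) = 9.651545; V(2,+0) = 4.100000; V(2,+1) = 0.000000; V(2,+2) = 0.000000
Backward induction: V(k, j) = exp(-r*dt) * [p_u * V(k+1, j+1) + p_m * V(k+1, j) + p_d * V(k+1, j-1)]
  V(1,-1) = exp(-r*dt) * [p_u*4.100000 + p_m*9.651545 + p_d*14.104742] = 9.399281
  V(1,+0) = exp(-r*dt) * [p_u*0.000000 + p_m*4.100000 + p_d*9.651545] = 4.312753
  V(1,+1) = exp(-r*dt) * [p_u*0.000000 + p_m*0.000000 + p_d*4.100000] = 0.680049
  V(0,+0) = exp(-r*dt) * [p_u*0.680049 + p_m*4.312753 + p_d*9.399281] = 4.523741

Answer: Price = V(0,0) = 4.5237


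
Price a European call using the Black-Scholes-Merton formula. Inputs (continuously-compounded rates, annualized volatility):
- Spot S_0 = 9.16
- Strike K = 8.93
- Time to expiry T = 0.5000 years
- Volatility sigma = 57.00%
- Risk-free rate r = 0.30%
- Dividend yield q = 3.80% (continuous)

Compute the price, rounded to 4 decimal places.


Answer: Price = 1.4655

Derivation:
d1 = (ln(S/K) + (r - q + 0.5*sigma^2) * T) / (sigma * sqrt(T)) = 0.22119983
d2 = d1 - sigma * sqrt(T) = -0.18185103
exp(-rT) = 0.99850112; exp(-qT) = 0.98117936
C = S_0 * exp(-qT) * N(d1) - K * exp(-rT) * N(d2)
N(d1) = 0.58753158; N(d2) = 0.42784982
C = 9.1600 * 0.98117936 * 0.58753158 - 8.9300 * 0.99850112 * 0.42784982 = 1.4655


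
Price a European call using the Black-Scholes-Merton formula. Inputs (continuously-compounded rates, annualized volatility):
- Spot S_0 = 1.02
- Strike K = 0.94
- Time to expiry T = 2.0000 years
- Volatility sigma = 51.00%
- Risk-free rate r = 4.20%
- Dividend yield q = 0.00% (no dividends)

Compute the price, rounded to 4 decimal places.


Answer: Price = 0.3498

Derivation:
d1 = (ln(S/K) + (r - q + 0.5*sigma^2) * T) / (sigma * sqrt(T)) = 0.59033438
d2 = d1 - sigma * sqrt(T) = -0.13091454
exp(-rT) = 0.91943126; exp(-qT) = 1.00000000
C = S_0 * exp(-qT) * N(d1) - K * exp(-rT) * N(d2)
N(d1) = 0.72251675; N(d2) = 0.44792146
C = 1.0200 * 1.00000000 * 0.72251675 - 0.9400 * 0.91943126 * 0.44792146 = 0.3498


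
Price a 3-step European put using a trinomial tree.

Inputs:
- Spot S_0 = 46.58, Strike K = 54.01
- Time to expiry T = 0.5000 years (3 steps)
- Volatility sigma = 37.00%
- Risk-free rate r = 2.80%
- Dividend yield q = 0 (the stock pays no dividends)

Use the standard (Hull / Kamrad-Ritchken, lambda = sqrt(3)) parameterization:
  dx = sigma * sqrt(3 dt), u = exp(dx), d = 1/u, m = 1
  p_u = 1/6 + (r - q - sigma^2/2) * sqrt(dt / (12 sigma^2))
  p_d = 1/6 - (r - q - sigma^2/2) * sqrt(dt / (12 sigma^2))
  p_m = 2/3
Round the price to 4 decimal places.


dt = T/N = 0.166667; dx = sigma*sqrt(3*dt) = 0.261630
u = exp(dx) = 1.299045; d = 1/u = 0.769796
p_u = 0.153783, p_m = 0.666667, p_d = 0.179551
Discount per step: exp(-r*dt) = 0.995344
Stock lattice S(k, j) with j the centered position index:
  k=0: S(0,+0) = 46.5800
  k=1: S(1,-1) = 35.8571; S(1,+0) = 46.5800; S(1,+1) = 60.5095
  k=2: S(2,-2) = 27.6027; S(2,-1) = 35.8571; S(2,+0) = 46.5800; S(2,+1) = 60.5095; S(2,+2) = 78.6046
  k=3: S(3,-3) = 21.2484; S(3,-2) = 27.6027; S(3,-1) = 35.8571; S(3,+0) = 46.5800; S(3,+1) = 60.5095; S(3,+2) = 78.6046; S(3,+3) = 102.1109
Terminal payoffs V(N, j) = max(K - S_T, 0):
  V(3,-3) = 32.761576; V(3,-2) = 26.407337; V(3,-1) = 18.152894; V(3,+0) = 7.430000; V(3,+1) = 0.000000; V(3,+2) = 0.000000; V(3,+3) = 0.000000
Backward induction: V(k, j) = exp(-r*dt) * [p_u * V(k+1, j+1) + p_m * V(k+1, j) + p_d * V(k+1, j-1)]
  V(2,-2) = exp(-r*dt) * [p_u*18.152894 + p_m*26.407337 + p_d*32.761576] = 26.156506
  V(2,-1) = exp(-r*dt) * [p_u*7.430000 + p_m*18.152894 + p_d*26.407337] = 17.902251
  V(2,+0) = exp(-r*dt) * [p_u*0.000000 + p_m*7.430000 + p_d*18.152894] = 8.174461
  V(2,+1) = exp(-r*dt) * [p_u*0.000000 + p_m*0.000000 + p_d*7.430000] = 1.327850
  V(2,+2) = exp(-r*dt) * [p_u*0.000000 + p_m*0.000000 + p_d*0.000000] = 0.000000
  V(1,-1) = exp(-r*dt) * [p_u*8.174461 + p_m*17.902251 + p_d*26.156506] = 17.805058
  V(1,+0) = exp(-r*dt) * [p_u*1.327850 + p_m*8.174461 + p_d*17.902251] = 8.826913
  V(1,+1) = exp(-r*dt) * [p_u*0.000000 + p_m*1.327850 + p_d*8.174461] = 2.342008
  V(0,+0) = exp(-r*dt) * [p_u*2.342008 + p_m*8.826913 + p_d*17.805058] = 9.397721

Answer: Price = V(0,0) = 9.3977


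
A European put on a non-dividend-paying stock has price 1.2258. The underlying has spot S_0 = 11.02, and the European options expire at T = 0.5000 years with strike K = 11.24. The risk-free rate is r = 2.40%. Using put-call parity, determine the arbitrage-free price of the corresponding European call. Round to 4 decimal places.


Answer: Call price = 1.1399

Derivation:
Put-call parity: C - P = S_0 * exp(-qT) - K * exp(-rT).
S_0 * exp(-qT) = 11.0200 * 1.00000000 = 11.02000000
K * exp(-rT) = 11.2400 * 0.98807171 = 11.10592605
C = P + S*exp(-qT) - K*exp(-rT)
C = 1.2258 + 11.02000000 - 11.10592605 = 1.1399


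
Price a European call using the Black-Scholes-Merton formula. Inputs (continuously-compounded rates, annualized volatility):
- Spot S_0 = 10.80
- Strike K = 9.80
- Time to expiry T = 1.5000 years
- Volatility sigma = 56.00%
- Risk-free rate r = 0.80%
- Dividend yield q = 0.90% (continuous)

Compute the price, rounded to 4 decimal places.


d1 = (ln(S/K) + (r - q + 0.5*sigma^2) * T) / (sigma * sqrt(T)) = 0.48240914
d2 = d1 - sigma * sqrt(T) = -0.20344799
exp(-rT) = 0.98807171; exp(-qT) = 0.98659072
C = S_0 * exp(-qT) * N(d1) - K * exp(-rT) * N(d2)
N(d1) = 0.68524234; N(d2) = 0.41939245
C = 10.8000 * 0.98659072 * 0.68524234 - 9.8000 * 0.98807171 * 0.41939245 = 3.2404

Answer: Price = 3.2404


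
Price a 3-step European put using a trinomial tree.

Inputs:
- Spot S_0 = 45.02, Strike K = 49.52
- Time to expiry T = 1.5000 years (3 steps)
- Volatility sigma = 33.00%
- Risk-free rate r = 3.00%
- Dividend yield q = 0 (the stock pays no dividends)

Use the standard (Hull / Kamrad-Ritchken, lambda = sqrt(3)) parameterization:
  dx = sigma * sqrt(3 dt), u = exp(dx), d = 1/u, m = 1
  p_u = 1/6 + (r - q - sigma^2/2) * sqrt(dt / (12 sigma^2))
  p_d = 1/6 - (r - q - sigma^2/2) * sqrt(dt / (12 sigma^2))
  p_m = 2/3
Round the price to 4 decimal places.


Answer: Price = V(0,0) = 8.6084

Derivation:
dt = T/N = 0.500000; dx = sigma*sqrt(3*dt) = 0.404166
u = exp(dx) = 1.498052; d = 1/u = 0.667533
p_u = 0.151543, p_m = 0.666667, p_d = 0.181790
Discount per step: exp(-r*dt) = 0.985112
Stock lattice S(k, j) with j the centered position index:
  k=0: S(0,+0) = 45.0200
  k=1: S(1,-1) = 30.0524; S(1,+0) = 45.0200; S(1,+1) = 67.4423
  k=2: S(2,-2) = 20.0610; S(2,-1) = 30.0524; S(2,+0) = 45.0200; S(2,+1) = 67.4423; S(2,+2) = 101.0321
  k=3: S(3,-3) = 13.3914; S(3,-2) = 20.0610; S(3,-1) = 30.0524; S(3,+0) = 45.0200; S(3,+1) = 67.4423; S(3,+2) = 101.0321; S(3,+3) = 151.3514
Terminal payoffs V(N, j) = max(K - S_T, 0):
  V(3,-3) = 36.128644; V(3,-2) = 29.459048; V(3,-1) = 19.467645; V(3,+0) = 4.500000; V(3,+1) = 0.000000; V(3,+2) = 0.000000; V(3,+3) = 0.000000
Backward induction: V(k, j) = exp(-r*dt) * [p_u * V(k+1, j+1) + p_m * V(k+1, j) + p_d * V(k+1, j-1)]
  V(2,-2) = exp(-r*dt) * [p_u*19.467645 + p_m*29.459048 + p_d*36.128644] = 28.723293
  V(2,-1) = exp(-r*dt) * [p_u*4.500000 + p_m*19.467645 + p_d*29.459048] = 18.732638
  V(2,+0) = exp(-r*dt) * [p_u*0.000000 + p_m*4.500000 + p_d*19.467645] = 6.441678
  V(2,+1) = exp(-r*dt) * [p_u*0.000000 + p_m*0.000000 + p_d*4.500000] = 0.805878
  V(2,+2) = exp(-r*dt) * [p_u*0.000000 + p_m*0.000000 + p_d*0.000000] = 0.000000
  V(1,-1) = exp(-r*dt) * [p_u*6.441678 + p_m*18.732638 + p_d*28.723293] = 18.408034
  V(1,+0) = exp(-r*dt) * [p_u*0.805878 + p_m*6.441678 + p_d*18.732638] = 7.705537
  V(1,+1) = exp(-r*dt) * [p_u*0.000000 + p_m*0.805878 + p_d*6.441678] = 1.682854
  V(0,+0) = exp(-r*dt) * [p_u*1.682854 + p_m*7.705537 + p_d*18.408034] = 8.608354


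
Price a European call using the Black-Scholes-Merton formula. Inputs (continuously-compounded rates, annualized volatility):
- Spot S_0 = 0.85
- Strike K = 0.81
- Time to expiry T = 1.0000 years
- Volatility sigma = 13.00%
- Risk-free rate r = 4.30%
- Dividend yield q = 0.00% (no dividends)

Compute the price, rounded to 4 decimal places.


Answer: Price = 0.0891

Derivation:
d1 = (ln(S/K) + (r - q + 0.5*sigma^2) * T) / (sigma * sqrt(T)) = 0.76655463
d2 = d1 - sigma * sqrt(T) = 0.63655463
exp(-rT) = 0.95791139; exp(-qT) = 1.00000000
C = S_0 * exp(-qT) * N(d1) - K * exp(-rT) * N(d2)
N(d1) = 0.77832682; N(d2) = 0.73779251
C = 0.8500 * 1.00000000 * 0.77832682 - 0.8100 * 0.95791139 * 0.73779251 = 0.0891


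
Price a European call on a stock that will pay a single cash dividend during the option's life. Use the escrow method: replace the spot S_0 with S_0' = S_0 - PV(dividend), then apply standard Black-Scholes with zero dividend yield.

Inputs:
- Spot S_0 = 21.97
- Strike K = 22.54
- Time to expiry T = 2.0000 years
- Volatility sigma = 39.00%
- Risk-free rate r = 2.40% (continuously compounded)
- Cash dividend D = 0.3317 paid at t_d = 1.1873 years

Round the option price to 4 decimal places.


Answer: Price = 4.7681

Derivation:
PV(D) = D * exp(-r * t_d) = 0.3317 * 0.97190696 = 0.32238154
S_0' = S_0 - PV(D) = 21.9700 - 0.32238154 = 21.64761846
d1 = (ln(S_0'/K) + (r + sigma^2/2)*T) / (sigma*sqrt(T)) = 0.28955830
d2 = d1 - sigma*sqrt(T) = -0.26198499
exp(-rT) = 0.95313379
N(d1) = 0.61392291; N(d2) = 0.39666651
C = S_0' * N(d1) - K * exp(-rT) * N(d2) = 21.64761846 * 0.61392291 - 22.5400 * 0.95313379 * 0.39666651 = 4.7681


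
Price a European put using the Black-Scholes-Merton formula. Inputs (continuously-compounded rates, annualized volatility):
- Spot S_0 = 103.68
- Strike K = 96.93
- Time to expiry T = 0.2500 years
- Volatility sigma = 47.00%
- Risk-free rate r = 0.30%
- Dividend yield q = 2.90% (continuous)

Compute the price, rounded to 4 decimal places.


Answer: Price = 6.6165

Derivation:
d1 = (ln(S/K) + (r - q + 0.5*sigma^2) * T) / (sigma * sqrt(T)) = 0.37630921
d2 = d1 - sigma * sqrt(T) = 0.14130921
exp(-rT) = 0.99925028; exp(-qT) = 0.99277622
P = K * exp(-rT) * N(-d2) - S_0 * exp(-qT) * N(-d1)
N(-d1) = 0.35334352; N(-d2) = 0.44381284
P = 96.9300 * 0.99925028 * 0.44381284 - 103.6800 * 0.99277622 * 0.35334352 = 6.6165


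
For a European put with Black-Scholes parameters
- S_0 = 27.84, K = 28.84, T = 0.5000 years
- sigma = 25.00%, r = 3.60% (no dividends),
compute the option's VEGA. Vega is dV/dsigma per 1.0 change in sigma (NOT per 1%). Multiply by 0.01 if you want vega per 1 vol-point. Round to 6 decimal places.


Answer: Vega = 7.853171

Derivation:
d1 = -0.0094157035; d2 = -0.1861923988
phi(d1) = 0.3989245966; exp(-qT) = 1.0000000000; exp(-rT) = 0.9821610324
Vega = S * exp(-qT) * phi(d1) * sqrt(T) = 27.8400 * 1.0000000000 * 0.3989245966 * 0.7071067812 = 7.853171


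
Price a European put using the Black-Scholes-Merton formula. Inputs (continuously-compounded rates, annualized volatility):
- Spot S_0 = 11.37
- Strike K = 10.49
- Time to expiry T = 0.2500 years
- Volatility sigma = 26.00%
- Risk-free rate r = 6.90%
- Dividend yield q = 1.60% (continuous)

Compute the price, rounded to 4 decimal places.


d1 = (ln(S/K) + (r - q + 0.5*sigma^2) * T) / (sigma * sqrt(T)) = 0.78658373
d2 = d1 - sigma * sqrt(T) = 0.65658373
exp(-rT) = 0.98289793; exp(-qT) = 0.99600799
P = K * exp(-rT) * N(-d2) - S_0 * exp(-qT) * N(-d1)
N(-d1) = 0.21576279; N(-d2) = 0.25572431
P = 10.4900 * 0.98289793 * 0.25572431 - 11.3700 * 0.99600799 * 0.21576279 = 0.1932

Answer: Price = 0.1932


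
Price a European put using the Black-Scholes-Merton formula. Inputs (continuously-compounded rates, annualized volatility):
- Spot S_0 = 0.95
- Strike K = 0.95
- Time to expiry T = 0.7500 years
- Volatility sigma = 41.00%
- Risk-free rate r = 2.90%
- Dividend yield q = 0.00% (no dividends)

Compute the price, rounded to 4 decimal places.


Answer: Price = 0.1225

Derivation:
d1 = (ln(S/K) + (r - q + 0.5*sigma^2) * T) / (sigma * sqrt(T)) = 0.23879066
d2 = d1 - sigma * sqrt(T) = -0.11627975
exp(-rT) = 0.97848483; exp(-qT) = 1.00000000
P = K * exp(-rT) * N(-d2) - S_0 * exp(-qT) * N(-d1)
N(-d1) = 0.40563396; N(-d2) = 0.54628458
P = 0.9500 * 0.97848483 * 0.54628458 - 0.9500 * 1.00000000 * 0.40563396 = 0.1225


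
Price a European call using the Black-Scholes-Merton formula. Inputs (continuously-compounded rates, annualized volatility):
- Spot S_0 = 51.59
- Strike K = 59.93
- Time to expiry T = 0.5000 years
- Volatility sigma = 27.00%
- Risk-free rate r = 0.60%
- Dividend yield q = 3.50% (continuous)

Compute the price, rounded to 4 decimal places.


Answer: Price = 1.1301

Derivation:
d1 = (ln(S/K) + (r - q + 0.5*sigma^2) * T) / (sigma * sqrt(T)) = -0.76537426
d2 = d1 - sigma * sqrt(T) = -0.95629309
exp(-rT) = 0.99700450; exp(-qT) = 0.98265224
C = S_0 * exp(-qT) * N(d1) - K * exp(-rT) * N(d2)
N(d1) = 0.22202436; N(d2) = 0.16946209
C = 51.5900 * 0.98265224 * 0.22202436 - 59.9300 * 0.99700450 * 0.16946209 = 1.1301


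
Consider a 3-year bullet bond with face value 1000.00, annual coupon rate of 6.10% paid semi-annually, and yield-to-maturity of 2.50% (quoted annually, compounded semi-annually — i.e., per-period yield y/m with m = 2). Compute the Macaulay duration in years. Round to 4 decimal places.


Answer: Macaulay duration = 2.7986 years

Derivation:
Coupon per period c = face * coupon_rate / m = 30.500000
Periods per year m = 2; per-period yield y/m = 0.012500
Number of cashflows N = 6
Cashflows (t years, CF_t, discount factor 1/(1+y/m)^(m*t), PV):
  t = 0.5000: CF_t = 30.500000, DF = 0.987654, PV = 30.123457
  t = 1.0000: CF_t = 30.500000, DF = 0.975461, PV = 29.751562
  t = 1.5000: CF_t = 30.500000, DF = 0.963418, PV = 29.384259
  t = 2.0000: CF_t = 30.500000, DF = 0.951524, PV = 29.021490
  t = 2.5000: CF_t = 30.500000, DF = 0.939777, PV = 28.663200
  t = 3.0000: CF_t = 1030.500000, DF = 0.928175, PV = 956.484210
Price P = sum_t PV_t = 1103.428179
Macaulay numerator sum_t t * PV_t:
  t * PV_t at t = 0.5000: 15.061728
  t * PV_t at t = 1.0000: 29.751562
  t * PV_t at t = 1.5000: 44.076389
  t * PV_t at t = 2.0000: 58.042981
  t * PV_t at t = 2.5000: 71.658001
  t * PV_t at t = 3.0000: 2869.452629
Macaulay duration D = (sum_t t * PV_t) / P = 3088.043290 / 1103.428179 = 2.798590


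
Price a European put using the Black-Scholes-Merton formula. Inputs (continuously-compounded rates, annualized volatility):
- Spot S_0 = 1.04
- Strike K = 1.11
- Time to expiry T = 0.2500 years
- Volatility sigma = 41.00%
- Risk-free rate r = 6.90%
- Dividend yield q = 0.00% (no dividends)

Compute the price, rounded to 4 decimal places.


d1 = (ln(S/K) + (r - q + 0.5*sigma^2) * T) / (sigma * sqrt(T)) = -0.13110635
d2 = d1 - sigma * sqrt(T) = -0.33610635
exp(-rT) = 0.98289793; exp(-qT) = 1.00000000
P = K * exp(-rT) * N(-d2) - S_0 * exp(-qT) * N(-d1)
N(-d1) = 0.55215441; N(-d2) = 0.63160467
P = 1.1100 * 0.98289793 * 0.63160467 - 1.0400 * 1.00000000 * 0.55215441 = 0.1149

Answer: Price = 0.1149


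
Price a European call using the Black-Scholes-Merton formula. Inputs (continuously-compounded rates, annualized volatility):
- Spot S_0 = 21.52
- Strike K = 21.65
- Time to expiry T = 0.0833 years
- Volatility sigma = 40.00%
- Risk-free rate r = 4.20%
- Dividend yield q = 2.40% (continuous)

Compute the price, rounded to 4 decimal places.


d1 = (ln(S/K) + (r - q + 0.5*sigma^2) * T) / (sigma * sqrt(T)) = 0.01854255
d2 = d1 - sigma * sqrt(T) = -0.09690441
exp(-rT) = 0.99650751; exp(-qT) = 0.99800280
C = S_0 * exp(-qT) * N(d1) - K * exp(-rT) * N(d2)
N(d1) = 0.50739698; N(d2) = 0.46140115
C = 21.5200 * 0.99800280 * 0.50739698 - 21.6500 * 0.99650751 * 0.46140115 = 0.9429

Answer: Price = 0.9429


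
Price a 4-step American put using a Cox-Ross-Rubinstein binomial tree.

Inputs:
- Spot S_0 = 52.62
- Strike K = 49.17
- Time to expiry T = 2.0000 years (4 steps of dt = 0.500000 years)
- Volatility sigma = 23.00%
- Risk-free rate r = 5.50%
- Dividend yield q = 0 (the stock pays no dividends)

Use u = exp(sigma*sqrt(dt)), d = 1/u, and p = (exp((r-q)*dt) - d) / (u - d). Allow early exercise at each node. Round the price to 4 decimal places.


dt = T/N = 0.500000
u = exp(sigma*sqrt(dt)) = 1.176607; d = 1/u = 0.849902
p = (exp((r-q)*dt) - d) / (u - d) = 0.544773
Discount per step: exp(-r*dt) = 0.972875
Stock lattice S(k, i) with i counting down-moves:
  k=0: S(0,0) = 52.6200
  k=1: S(1,0) = 61.9130; S(1,1) = 44.7218
  k=2: S(2,0) = 72.8473; S(2,1) = 52.6200; S(2,2) = 38.0092
  k=3: S(3,0) = 85.7126; S(3,1) = 61.9130; S(3,2) = 44.7218; S(3,3) = 32.3040
  k=4: S(4,0) = 100.8500; S(4,1) = 72.8473; S(4,2) = 52.6200; S(4,3) = 38.0092; S(4,4) = 27.4553
Terminal payoffs V(N, i) = max(K - S_T, 0):
  V(4,0) = 0.000000; V(4,1) = 0.000000; V(4,2) = 0.000000; V(4,3) = 11.160841; V(4,4) = 21.714733
Backward induction: V(k, i) = exp(-r*dt) * [p * V(k+1, i) + (1-p) * V(k+1, i+1)]; then take max(V_cont, immediate exercise) for American.
  V(3,0) = exp(-r*dt) * [p*0.000000 + (1-p)*0.000000] = 0.000000; exercise = 0.000000; V(3,0) = max -> 0.000000
  V(3,1) = exp(-r*dt) * [p*0.000000 + (1-p)*0.000000] = 0.000000; exercise = 0.000000; V(3,1) = max -> 0.000000
  V(3,2) = exp(-r*dt) * [p*0.000000 + (1-p)*11.160841] = 4.942904; exercise = 4.448171; V(3,2) = max -> 4.942904
  V(3,3) = exp(-r*dt) * [p*11.160841 + (1-p)*21.714733] = 15.532199; exercise = 16.865950; V(3,3) = max -> 16.865950
  V(2,0) = exp(-r*dt) * [p*0.000000 + (1-p)*0.000000] = 0.000000; exercise = 0.000000; V(2,0) = max -> 0.000000
  V(2,1) = exp(-r*dt) * [p*0.000000 + (1-p)*4.942904] = 2.189109; exercise = 0.000000; V(2,1) = max -> 2.189109
  V(2,2) = exp(-r*dt) * [p*4.942904 + (1-p)*16.865950] = 10.089295; exercise = 11.160841; V(2,2) = max -> 11.160841
  V(1,0) = exp(-r*dt) * [p*0.000000 + (1-p)*2.189109] = 0.969511; exercise = 0.000000; V(1,0) = max -> 0.969511
  V(1,1) = exp(-r*dt) * [p*2.189109 + (1-p)*11.160841] = 6.103122; exercise = 4.448171; V(1,1) = max -> 6.103122
  V(0,0) = exp(-r*dt) * [p*0.969511 + (1-p)*6.103122] = 3.216782; exercise = 0.000000; V(0,0) = max -> 3.216782

Answer: Price = V(0,0) = 3.2168


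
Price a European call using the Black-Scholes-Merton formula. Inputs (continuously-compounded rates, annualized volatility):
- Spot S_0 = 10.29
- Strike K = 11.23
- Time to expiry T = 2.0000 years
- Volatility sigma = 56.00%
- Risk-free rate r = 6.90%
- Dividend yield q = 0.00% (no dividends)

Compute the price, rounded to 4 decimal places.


d1 = (ln(S/K) + (r - q + 0.5*sigma^2) * T) / (sigma * sqrt(T)) = 0.45985147
d2 = d1 - sigma * sqrt(T) = -0.33210813
exp(-rT) = 0.87109869; exp(-qT) = 1.00000000
C = S_0 * exp(-qT) * N(d1) - K * exp(-rT) * N(d2)
N(d1) = 0.67718858; N(d2) = 0.36990381
C = 10.2900 * 1.00000000 * 0.67718858 - 11.2300 * 0.87109869 * 0.36990381 = 3.3497

Answer: Price = 3.3497


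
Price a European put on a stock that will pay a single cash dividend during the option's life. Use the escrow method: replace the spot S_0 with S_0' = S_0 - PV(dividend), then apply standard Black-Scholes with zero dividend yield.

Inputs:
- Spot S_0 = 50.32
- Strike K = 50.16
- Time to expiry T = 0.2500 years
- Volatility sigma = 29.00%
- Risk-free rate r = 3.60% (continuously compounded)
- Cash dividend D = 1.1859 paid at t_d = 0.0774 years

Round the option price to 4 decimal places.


Answer: Price = 3.1522

Derivation:
PV(D) = D * exp(-r * t_d) = 1.1859 * 0.99721748 = 1.18260021
S_0' = S_0 - PV(D) = 50.3200 - 1.18260021 = 49.13739979
d1 = (ln(S_0'/K) + (r + sigma^2/2)*T) / (sigma*sqrt(T)) = -0.00748238
d2 = d1 - sigma*sqrt(T) = -0.15248238
exp(-rT) = 0.99104038
N(-d1) = 0.50298501; N(-d2) = 0.56059676
P = K * exp(-rT) * N(-d2) - S_0' * N(-d1) = 50.1600 * 0.99104038 * 0.56059676 - 49.13739979 * 0.50298501 = 3.1522


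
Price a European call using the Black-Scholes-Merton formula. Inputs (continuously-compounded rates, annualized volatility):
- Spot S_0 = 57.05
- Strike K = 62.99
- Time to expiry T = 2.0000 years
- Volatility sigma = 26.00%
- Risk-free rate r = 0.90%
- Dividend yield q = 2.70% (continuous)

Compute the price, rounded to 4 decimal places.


d1 = (ln(S/K) + (r - q + 0.5*sigma^2) * T) / (sigma * sqrt(T)) = -0.18343413
d2 = d1 - sigma * sqrt(T) = -0.55112965
exp(-rT) = 0.98216103; exp(-qT) = 0.94743211
C = S_0 * exp(-qT) * N(d1) - K * exp(-rT) * N(d2)
N(d1) = 0.42722870; N(d2) = 0.29077240
C = 57.0500 * 0.94743211 * 0.42722870 - 62.9900 * 0.98216103 * 0.29077240 = 5.1031

Answer: Price = 5.1031


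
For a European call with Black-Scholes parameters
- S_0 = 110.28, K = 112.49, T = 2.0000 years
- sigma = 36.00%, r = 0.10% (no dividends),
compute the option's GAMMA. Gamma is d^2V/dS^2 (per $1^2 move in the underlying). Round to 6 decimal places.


d1 = 0.2195139490; d2 = -0.2896029335
phi(d1) = 0.3894453545; exp(-qT) = 1.0000000000; exp(-rT) = 0.9980019987
Gamma = exp(-qT) * phi(d1) / (S * sigma * sqrt(T)) = 1.0000000000 * 0.3894453545 / (110.2800 * 0.3600 * 1.4142135624) = 0.006936

Answer: Gamma = 0.006936


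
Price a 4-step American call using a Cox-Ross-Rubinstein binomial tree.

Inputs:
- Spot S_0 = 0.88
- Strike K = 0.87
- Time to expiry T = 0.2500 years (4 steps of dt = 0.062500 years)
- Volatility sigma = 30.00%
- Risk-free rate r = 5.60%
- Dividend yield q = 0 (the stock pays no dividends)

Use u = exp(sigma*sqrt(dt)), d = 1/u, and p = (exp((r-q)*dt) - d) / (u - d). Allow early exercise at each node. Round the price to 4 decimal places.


dt = T/N = 0.062500
u = exp(sigma*sqrt(dt)) = 1.077884; d = 1/u = 0.927743
p = (exp((r-q)*dt) - d) / (u - d) = 0.504611
Discount per step: exp(-r*dt) = 0.996506
Stock lattice S(k, i) with i counting down-moves:
  k=0: S(0,0) = 0.8800
  k=1: S(1,0) = 0.9485; S(1,1) = 0.8164
  k=2: S(2,0) = 1.0224; S(2,1) = 0.8800; S(2,2) = 0.7574
  k=3: S(3,0) = 1.1020; S(3,1) = 0.9485; S(3,2) = 0.8164; S(3,3) = 0.7027
  k=4: S(4,0) = 1.1879; S(4,1) = 1.0224; S(4,2) = 0.8800; S(4,3) = 0.7574; S(4,4) = 0.6519
Terminal payoffs V(N, i) = max(S_T - K, 0):
  V(4,0) = 0.317876; V(4,1) = 0.152414; V(4,2) = 0.010000; V(4,3) = 0.000000; V(4,4) = 0.000000
Backward induction: V(k, i) = exp(-r*dt) * [p * V(k+1, i) + (1-p) * V(k+1, i+1)]; then take max(V_cont, immediate exercise) for American.
  V(3,0) = exp(-r*dt) * [p*0.317876 + (1-p)*0.152414] = 0.235084; exercise = 0.232044; V(3,0) = max -> 0.235084
  V(3,1) = exp(-r*dt) * [p*0.152414 + (1-p)*0.010000] = 0.081578; exercise = 0.078538; V(3,1) = max -> 0.081578
  V(3,2) = exp(-r*dt) * [p*0.010000 + (1-p)*0.000000] = 0.005028; exercise = 0.000000; V(3,2) = max -> 0.005028
  V(3,3) = exp(-r*dt) * [p*0.000000 + (1-p)*0.000000] = 0.000000; exercise = 0.000000; V(3,3) = max -> 0.000000
  V(2,0) = exp(-r*dt) * [p*0.235084 + (1-p)*0.081578] = 0.158483; exercise = 0.152414; V(2,0) = max -> 0.158483
  V(2,1) = exp(-r*dt) * [p*0.081578 + (1-p)*0.005028] = 0.043504; exercise = 0.010000; V(2,1) = max -> 0.043504
  V(2,2) = exp(-r*dt) * [p*0.005028 + (1-p)*0.000000] = 0.002529; exercise = 0.000000; V(2,2) = max -> 0.002529
  V(1,0) = exp(-r*dt) * [p*0.158483 + (1-p)*0.043504] = 0.101169; exercise = 0.078538; V(1,0) = max -> 0.101169
  V(1,1) = exp(-r*dt) * [p*0.043504 + (1-p)*0.002529] = 0.023124; exercise = 0.000000; V(1,1) = max -> 0.023124
  V(0,0) = exp(-r*dt) * [p*0.101169 + (1-p)*0.023124] = 0.062288; exercise = 0.010000; V(0,0) = max -> 0.062288

Answer: Price = V(0,0) = 0.0623


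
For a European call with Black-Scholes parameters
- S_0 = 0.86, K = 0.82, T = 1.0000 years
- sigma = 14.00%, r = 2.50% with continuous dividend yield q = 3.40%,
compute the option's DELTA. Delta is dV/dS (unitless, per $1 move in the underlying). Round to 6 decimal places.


Answer: Delta = 0.614060

Derivation:
d1 = 0.3459146356; d2 = 0.2059146356
phi(d1) = 0.3757741426; exp(-qT) = 0.9665715046; exp(-rT) = 0.9753099120
N(d1) = 0.6352965654
Delta = exp(-qT) * N(d1) = 0.9665715046 * 0.6352965654 = 0.614060


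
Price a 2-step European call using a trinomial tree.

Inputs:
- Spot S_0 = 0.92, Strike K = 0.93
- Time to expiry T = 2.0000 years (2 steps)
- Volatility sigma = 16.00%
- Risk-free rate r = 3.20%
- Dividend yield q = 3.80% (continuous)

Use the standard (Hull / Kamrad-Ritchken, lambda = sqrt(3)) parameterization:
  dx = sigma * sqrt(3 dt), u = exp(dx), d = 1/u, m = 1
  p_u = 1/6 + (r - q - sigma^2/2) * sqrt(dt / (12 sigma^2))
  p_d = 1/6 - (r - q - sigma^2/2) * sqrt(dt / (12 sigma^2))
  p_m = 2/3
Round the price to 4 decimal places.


dt = T/N = 1.000000; dx = sigma*sqrt(3*dt) = 0.277128
u = exp(dx) = 1.319335; d = 1/u = 0.757957
p_u = 0.132747, p_m = 0.666667, p_d = 0.200586
Discount per step: exp(-r*dt) = 0.968507
Stock lattice S(k, j) with j the centered position index:
  k=0: S(0,+0) = 0.9200
  k=1: S(1,-1) = 0.6973; S(1,+0) = 0.9200; S(1,+1) = 1.2138
  k=2: S(2,-2) = 0.5285; S(2,-1) = 0.6973; S(2,+0) = 0.9200; S(2,+1) = 1.2138; S(2,+2) = 1.6014
Terminal payoffs V(N, j) = max(S_T - K, 0):
  V(2,-2) = 0.000000; V(2,-1) = 0.000000; V(2,+0) = 0.000000; V(2,+1) = 0.283789; V(2,+2) = 0.671394
Backward induction: V(k, j) = exp(-r*dt) * [p_u * V(k+1, j+1) + p_m * V(k+1, j) + p_d * V(k+1, j-1)]
  V(1,-1) = exp(-r*dt) * [p_u*0.000000 + p_m*0.000000 + p_d*0.000000] = 0.000000
  V(1,+0) = exp(-r*dt) * [p_u*0.283789 + p_m*0.000000 + p_d*0.000000] = 0.036486
  V(1,+1) = exp(-r*dt) * [p_u*0.671394 + p_m*0.283789 + p_d*0.000000] = 0.269553
  V(0,+0) = exp(-r*dt) * [p_u*0.269553 + p_m*0.036486 + p_d*0.000000] = 0.058213

Answer: Price = V(0,0) = 0.0582


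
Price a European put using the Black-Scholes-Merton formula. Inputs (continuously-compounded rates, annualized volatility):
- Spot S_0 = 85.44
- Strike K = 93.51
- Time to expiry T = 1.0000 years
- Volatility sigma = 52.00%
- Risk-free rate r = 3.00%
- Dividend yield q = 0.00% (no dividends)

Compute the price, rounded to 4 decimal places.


d1 = (ln(S/K) + (r - q + 0.5*sigma^2) * T) / (sigma * sqrt(T)) = 0.14412691
d2 = d1 - sigma * sqrt(T) = -0.37587309
exp(-rT) = 0.97044553; exp(-qT) = 1.00000000
P = K * exp(-rT) * N(-d2) - S_0 * exp(-qT) * N(-d1)
N(-d1) = 0.44270013; N(-d2) = 0.64649438
P = 93.5100 * 0.97044553 * 0.64649438 - 85.4400 * 1.00000000 * 0.44270013 = 20.8427

Answer: Price = 20.8427


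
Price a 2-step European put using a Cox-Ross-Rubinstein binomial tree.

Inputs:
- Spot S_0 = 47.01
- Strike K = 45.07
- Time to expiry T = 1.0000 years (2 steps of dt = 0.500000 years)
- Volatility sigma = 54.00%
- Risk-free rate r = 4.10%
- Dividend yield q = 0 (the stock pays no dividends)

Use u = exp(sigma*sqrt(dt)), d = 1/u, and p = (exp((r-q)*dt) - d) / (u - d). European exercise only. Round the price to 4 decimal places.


Answer: Price = V(0,0) = 7.1696

Derivation:
dt = T/N = 0.500000
u = exp(sigma*sqrt(dt)) = 1.464974; d = 1/u = 0.682606
p = (exp((r-q)*dt) - d) / (u - d) = 0.432157
Discount per step: exp(-r*dt) = 0.979709
Stock lattice S(k, i) with i counting down-moves:
  k=0: S(0,0) = 47.0100
  k=1: S(1,0) = 68.8684; S(1,1) = 32.0893
  k=2: S(2,0) = 100.8905; S(2,1) = 47.0100; S(2,2) = 21.9043
Terminal payoffs V(N, i) = max(K - S_T, 0):
  V(2,0) = 0.000000; V(2,1) = 0.000000; V(2,2) = 23.165655
Backward induction: V(k, i) = exp(-r*dt) * [p * V(k+1, i) + (1-p) * V(k+1, i+1)].
  V(1,0) = exp(-r*dt) * [p*0.000000 + (1-p)*0.000000] = 0.000000
  V(1,1) = exp(-r*dt) * [p*0.000000 + (1-p)*23.165655] = 12.887542
  V(0,0) = exp(-r*dt) * [p*0.000000 + (1-p)*12.887542] = 7.169611


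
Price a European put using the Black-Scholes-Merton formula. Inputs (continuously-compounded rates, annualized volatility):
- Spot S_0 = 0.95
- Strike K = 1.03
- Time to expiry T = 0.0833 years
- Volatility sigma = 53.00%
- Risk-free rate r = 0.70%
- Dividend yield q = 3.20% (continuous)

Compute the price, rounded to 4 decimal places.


Answer: Price = 0.1098

Derivation:
d1 = (ln(S/K) + (r - q + 0.5*sigma^2) * T) / (sigma * sqrt(T)) = -0.46568874
d2 = d1 - sigma * sqrt(T) = -0.61865596
exp(-rT) = 0.99941707; exp(-qT) = 0.99733795
P = K * exp(-rT) * N(-d2) - S_0 * exp(-qT) * N(-d1)
N(-d1) = 0.67928084; N(-d2) = 0.73192849
P = 1.0300 * 0.99941707 * 0.73192849 - 0.9500 * 0.99733795 * 0.67928084 = 0.1098


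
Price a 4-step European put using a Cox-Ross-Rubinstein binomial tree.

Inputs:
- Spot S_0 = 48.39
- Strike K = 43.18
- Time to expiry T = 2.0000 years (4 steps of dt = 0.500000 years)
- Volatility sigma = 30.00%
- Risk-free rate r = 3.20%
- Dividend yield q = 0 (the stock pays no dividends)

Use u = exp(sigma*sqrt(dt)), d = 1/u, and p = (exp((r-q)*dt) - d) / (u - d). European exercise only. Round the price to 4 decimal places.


Answer: Price = V(0,0) = 4.3483

Derivation:
dt = T/N = 0.500000
u = exp(sigma*sqrt(dt)) = 1.236311; d = 1/u = 0.808858
p = (exp((r-q)*dt) - d) / (u - d) = 0.484897
Discount per step: exp(-r*dt) = 0.984127
Stock lattice S(k, i) with i counting down-moves:
  k=0: S(0,0) = 48.3900
  k=1: S(1,0) = 59.8251; S(1,1) = 39.1406
  k=2: S(2,0) = 73.9624; S(2,1) = 48.3900; S(2,2) = 31.6592
  k=3: S(3,0) = 91.4406; S(3,1) = 59.8251; S(3,2) = 39.1406; S(3,3) = 25.6078
  k=4: S(4,0) = 113.0490; S(4,1) = 73.9624; S(4,2) = 48.3900; S(4,3) = 31.6592; S(4,4) = 20.7131
Terminal payoffs V(N, i) = max(K - S_T, 0):
  V(4,0) = 0.000000; V(4,1) = 0.000000; V(4,2) = 0.000000; V(4,3) = 11.520790; V(4,4) = 22.466927
Backward induction: V(k, i) = exp(-r*dt) * [p * V(k+1, i) + (1-p) * V(k+1, i+1)].
  V(3,0) = exp(-r*dt) * [p*0.000000 + (1-p)*0.000000] = 0.000000
  V(3,1) = exp(-r*dt) * [p*0.000000 + (1-p)*0.000000] = 0.000000
  V(3,2) = exp(-r*dt) * [p*0.000000 + (1-p)*11.520790] = 5.840198
  V(3,3) = exp(-r*dt) * [p*11.520790 + (1-p)*22.466927] = 16.886815
  V(2,0) = exp(-r*dt) * [p*0.000000 + (1-p)*0.000000] = 0.000000
  V(2,1) = exp(-r*dt) * [p*0.000000 + (1-p)*5.840198] = 2.960554
  V(2,2) = exp(-r*dt) * [p*5.840198 + (1-p)*16.886815] = 11.347326
  V(1,0) = exp(-r*dt) * [p*0.000000 + (1-p)*2.960554] = 1.500784
  V(1,1) = exp(-r*dt) * [p*2.960554 + (1-p)*11.347326] = 7.165043
  V(0,0) = exp(-r*dt) * [p*1.500784 + (1-p)*7.165043] = 4.348328


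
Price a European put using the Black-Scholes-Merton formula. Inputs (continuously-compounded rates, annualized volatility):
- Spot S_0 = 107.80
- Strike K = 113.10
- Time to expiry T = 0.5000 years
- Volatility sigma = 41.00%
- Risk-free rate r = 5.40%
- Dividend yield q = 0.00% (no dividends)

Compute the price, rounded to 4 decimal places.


Answer: Price = 13.7326

Derivation:
d1 = (ln(S/K) + (r - q + 0.5*sigma^2) * T) / (sigma * sqrt(T)) = 0.07253976
d2 = d1 - sigma * sqrt(T) = -0.21737402
exp(-rT) = 0.97336124; exp(-qT) = 1.00000000
P = K * exp(-rT) * N(-d2) - S_0 * exp(-qT) * N(-d1)
N(-d1) = 0.47108618; N(-d2) = 0.58604156
P = 113.1000 * 0.97336124 * 0.58604156 - 107.8000 * 1.00000000 * 0.47108618 = 13.7326


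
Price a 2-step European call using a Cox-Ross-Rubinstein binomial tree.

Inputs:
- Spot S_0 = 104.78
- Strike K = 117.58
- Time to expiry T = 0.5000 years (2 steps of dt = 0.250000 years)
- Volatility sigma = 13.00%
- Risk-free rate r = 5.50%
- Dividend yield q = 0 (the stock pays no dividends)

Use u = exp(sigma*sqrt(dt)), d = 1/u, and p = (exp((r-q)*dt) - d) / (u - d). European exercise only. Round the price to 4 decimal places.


Answer: Price = V(0,0) = 0.5918

Derivation:
dt = T/N = 0.250000
u = exp(sigma*sqrt(dt)) = 1.067159; d = 1/u = 0.937067
p = (exp((r-q)*dt) - d) / (u - d) = 0.590181
Discount per step: exp(-r*dt) = 0.986344
Stock lattice S(k, i) with i counting down-moves:
  k=0: S(0,0) = 104.7800
  k=1: S(1,0) = 111.8169; S(1,1) = 98.1859
  k=2: S(2,0) = 119.3264; S(2,1) = 104.7800; S(2,2) = 92.0068
Terminal payoffs V(N, i) = max(S_T - K, 0):
  V(2,0) = 1.746438; V(2,1) = 0.000000; V(2,2) = 0.000000
Backward induction: V(k, i) = exp(-r*dt) * [p * V(k+1, i) + (1-p) * V(k+1, i+1)].
  V(1,0) = exp(-r*dt) * [p*1.746438 + (1-p)*0.000000] = 1.016638
  V(1,1) = exp(-r*dt) * [p*0.000000 + (1-p)*0.000000] = 0.000000
  V(0,0) = exp(-r*dt) * [p*1.016638 + (1-p)*0.000000] = 0.591807


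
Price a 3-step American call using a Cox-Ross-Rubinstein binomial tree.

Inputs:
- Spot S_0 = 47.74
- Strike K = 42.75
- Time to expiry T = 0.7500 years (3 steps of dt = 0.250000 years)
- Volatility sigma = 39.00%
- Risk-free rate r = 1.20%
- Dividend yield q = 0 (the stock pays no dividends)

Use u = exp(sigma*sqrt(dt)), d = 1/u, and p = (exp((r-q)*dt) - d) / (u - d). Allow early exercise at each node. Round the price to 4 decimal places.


Answer: Price = V(0,0) = 9.2921

Derivation:
dt = T/N = 0.250000
u = exp(sigma*sqrt(dt)) = 1.215311; d = 1/u = 0.822835
p = (exp((r-q)*dt) - d) / (u - d) = 0.459059
Discount per step: exp(-r*dt) = 0.997004
Stock lattice S(k, i) with i counting down-moves:
  k=0: S(0,0) = 47.7400
  k=1: S(1,0) = 58.0189; S(1,1) = 39.2821
  k=2: S(2,0) = 70.5111; S(2,1) = 47.7400; S(2,2) = 32.3227
  k=3: S(3,0) = 85.6929; S(3,1) = 58.0189; S(3,2) = 39.2821; S(3,3) = 26.5962
Terminal payoffs V(N, i) = max(S_T - K, 0):
  V(3,0) = 42.942870; V(3,1) = 15.268946; V(3,2) = 0.000000; V(3,3) = 0.000000
Backward induction: V(k, i) = exp(-r*dt) * [p * V(k+1, i) + (1-p) * V(k+1, i+1)]; then take max(V_cont, immediate exercise) for American.
  V(2,0) = exp(-r*dt) * [p*42.942870 + (1-p)*15.268946] = 27.889121; exercise = 27.761063; V(2,0) = max -> 27.889121
  V(2,1) = exp(-r*dt) * [p*15.268946 + (1-p)*0.000000] = 6.988353; exercise = 4.990000; V(2,1) = max -> 6.988353
  V(2,2) = exp(-r*dt) * [p*0.000000 + (1-p)*0.000000] = 0.000000; exercise = 0.000000; V(2,2) = max -> 0.000000
  V(1,0) = exp(-r*dt) * [p*27.889121 + (1-p)*6.988353] = 16.533367; exercise = 15.268946; V(1,0) = max -> 16.533367
  V(1,1) = exp(-r*dt) * [p*6.988353 + (1-p)*0.000000] = 3.198458; exercise = 0.000000; V(1,1) = max -> 3.198458
  V(0,0) = exp(-r*dt) * [p*16.533367 + (1-p)*3.198458] = 9.292052; exercise = 4.990000; V(0,0) = max -> 9.292052


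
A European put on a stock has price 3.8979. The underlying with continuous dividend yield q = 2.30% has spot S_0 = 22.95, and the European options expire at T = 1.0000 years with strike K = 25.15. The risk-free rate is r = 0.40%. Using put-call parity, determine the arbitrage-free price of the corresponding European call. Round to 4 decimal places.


Put-call parity: C - P = S_0 * exp(-qT) - K * exp(-rT).
S_0 * exp(-qT) = 22.9500 * 0.97726248 = 22.42817400
K * exp(-rT) = 25.1500 * 0.99600799 = 25.04960093
C = P + S*exp(-qT) - K*exp(-rT)
C = 3.8979 + 22.42817400 - 25.04960093 = 1.2765

Answer: Call price = 1.2765


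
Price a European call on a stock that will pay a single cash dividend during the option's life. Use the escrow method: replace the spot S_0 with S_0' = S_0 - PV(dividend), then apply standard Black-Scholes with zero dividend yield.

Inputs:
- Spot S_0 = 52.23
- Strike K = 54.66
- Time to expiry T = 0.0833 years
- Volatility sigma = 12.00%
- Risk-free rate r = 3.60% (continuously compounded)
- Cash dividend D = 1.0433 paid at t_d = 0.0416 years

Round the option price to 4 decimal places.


Answer: Price = 0.0256

Derivation:
PV(D) = D * exp(-r * t_d) = 1.0433 * 0.99850352 = 1.04173872
S_0' = S_0 - PV(D) = 52.2300 - 1.04173872 = 51.18826128
d1 = (ln(S_0'/K) + (r + sigma^2/2)*T) / (sigma*sqrt(T)) = -1.79081915
d2 = d1 - sigma*sqrt(T) = -1.82545324
exp(-rT) = 0.99700569
N(d1) = 0.03666116; N(d2) = 0.03396633
C = S_0' * N(d1) - K * exp(-rT) * N(d2) = 51.18826128 * 0.03666116 - 54.6600 * 0.99700569 * 0.03396633 = 0.0256


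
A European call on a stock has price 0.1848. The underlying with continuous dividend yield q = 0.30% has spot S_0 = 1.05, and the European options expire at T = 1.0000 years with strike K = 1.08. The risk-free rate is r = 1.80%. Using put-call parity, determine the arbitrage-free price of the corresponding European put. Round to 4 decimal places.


Answer: Put price = 0.1987

Derivation:
Put-call parity: C - P = S_0 * exp(-qT) - K * exp(-rT).
S_0 * exp(-qT) = 1.0500 * 0.99700450 = 1.04685472
K * exp(-rT) = 1.0800 * 0.98216103 = 1.06073391
P = C - S*exp(-qT) + K*exp(-rT)
P = 0.1848 - 1.04685472 + 1.06073391 = 0.1987


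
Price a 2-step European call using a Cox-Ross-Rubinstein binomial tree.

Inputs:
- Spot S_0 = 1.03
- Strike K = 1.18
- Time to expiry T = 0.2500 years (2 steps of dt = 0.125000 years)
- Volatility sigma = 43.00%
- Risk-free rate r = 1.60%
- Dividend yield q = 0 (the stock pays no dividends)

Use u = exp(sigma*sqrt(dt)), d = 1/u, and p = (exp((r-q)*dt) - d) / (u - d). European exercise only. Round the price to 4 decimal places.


Answer: Price = V(0,0) = 0.0472

Derivation:
dt = T/N = 0.125000
u = exp(sigma*sqrt(dt)) = 1.164193; d = 1/u = 0.858964
p = (exp((r-q)*dt) - d) / (u - d) = 0.468625
Discount per step: exp(-r*dt) = 0.998002
Stock lattice S(k, i) with i counting down-moves:
  k=0: S(0,0) = 1.0300
  k=1: S(1,0) = 1.1991; S(1,1) = 0.8847
  k=2: S(2,0) = 1.3960; S(2,1) = 1.0300; S(2,2) = 0.7600
Terminal payoffs V(N, i) = max(S_T - K, 0):
  V(2,0) = 0.216005; V(2,1) = 0.000000; V(2,2) = 0.000000
Backward induction: V(k, i) = exp(-r*dt) * [p * V(k+1, i) + (1-p) * V(k+1, i+1)].
  V(1,0) = exp(-r*dt) * [p*0.216005 + (1-p)*0.000000] = 0.101023
  V(1,1) = exp(-r*dt) * [p*0.000000 + (1-p)*0.000000] = 0.000000
  V(0,0) = exp(-r*dt) * [p*0.101023 + (1-p)*0.000000] = 0.047247
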